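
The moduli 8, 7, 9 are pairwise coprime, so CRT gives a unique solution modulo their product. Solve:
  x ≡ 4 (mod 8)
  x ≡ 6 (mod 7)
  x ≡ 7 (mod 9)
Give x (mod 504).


Moduli 8, 7, 9 are pairwise coprime; by CRT there is a unique solution modulo M = 8 · 7 · 9 = 504.
Solve pairwise, accumulating the modulus:
  Start with x ≡ 4 (mod 8).
  Combine with x ≡ 6 (mod 7): since gcd(8, 7) = 1, we get a unique residue mod 56.
    Write x = 4 + 8·t and substitute into x ≡ 6 (mod 7): 8·t ≡ 6 − 4 = 2 (mod 7).
    Reduce coefficients mod 7: 1·t ≡ 2 (mod 7).
    So t ≡ 2 (mod 7).
    Then x = 4 + 8·2 = 20, valid modulo lcm(8, 7) = 56: x ≡ 20 (mod 56).
  Combine with x ≡ 7 (mod 9): since gcd(56, 9) = 1, we get a unique residue mod 504.
    Write x = 20 + 56·t and substitute into x ≡ 7 (mod 9): 56·t ≡ 7 − 20 = -13 (mod 9).
    Reduce coefficients mod 9: 2·t ≡ 5 (mod 9).
    The inverse of 2 mod 9 is 5 (since 2·5 = 10 = 1·9 + 1), so t ≡ 5·5 = 25 ≡ 7 (mod 9).
    Then x = 20 + 56·7 = 412, valid modulo lcm(56, 9) = 504: x ≡ 412 (mod 504).
Verify: 412 mod 8 = 4 ✓, 412 mod 7 = 6 ✓, 412 mod 9 = 7 ✓.

x ≡ 412 (mod 504).


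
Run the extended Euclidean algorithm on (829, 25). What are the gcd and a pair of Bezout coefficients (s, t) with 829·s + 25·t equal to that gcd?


Euclidean algorithm on (829, 25) — divide until remainder is 0:
  829 = 33 · 25 + 4
  25 = 6 · 4 + 1
  4 = 4 · 1 + 0
gcd(829, 25) = 1.
Track Bezout coefficients alongside the remainders: start with r₀ = 829 = a·1 + b·0 (s = 1, t = 0) and r₁ = 25 = a·0 + b·1 (s = 0, t = 1); each new remainder r_{k+1} = r_{k-1} − q_k·r_k inherits s_{k+1} = s_{k-1} − q_k·s_k, t_{k+1} = t_{k-1} − q_k·t_k, so r_k = a·s_k + b·t_k at every step:
  q = 33: r = 4, s = 1 − 33·0 = 1, t = 0 − 33·1 = -33  (check: 829·1 + 25·(-33) = 4)
  q = 6: r = 1, s = 0 − 6·1 = -6, t = 1 − 6·(-33) = 199  (check: 829·(-6) + 25·199 = 1)
The row with r = 1 (the gcd) gives the Bezout coefficients s = -6, t = 199.
Result: 829 · (-6) + 25 · (199) = 1.

gcd(829, 25) = 1; s = -6, t = 199 (check: 829·(-6) + 25·199 = 1).


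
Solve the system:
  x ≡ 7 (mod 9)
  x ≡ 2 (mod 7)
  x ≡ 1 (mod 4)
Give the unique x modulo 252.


Moduli 9, 7, 4 are pairwise coprime; by CRT there is a unique solution modulo M = 9 · 7 · 4 = 252.
Solve pairwise, accumulating the modulus:
  Start with x ≡ 7 (mod 9).
  Combine with x ≡ 2 (mod 7): since gcd(9, 7) = 1, we get a unique residue mod 63.
    Write x = 7 + 9·t and substitute into x ≡ 2 (mod 7): 9·t ≡ 2 − 7 = -5 (mod 7).
    Reduce coefficients mod 7: 2·t ≡ 2 (mod 7).
    The inverse of 2 mod 7 is 4 (since 2·4 = 8 = 1·7 + 1), so t ≡ 4·2 = 8 ≡ 1 (mod 7).
    Then x = 7 + 9·1 = 16, valid modulo lcm(9, 7) = 63: x ≡ 16 (mod 63).
  Combine with x ≡ 1 (mod 4): since gcd(63, 4) = 1, we get a unique residue mod 252.
    Write x = 16 + 63·t and substitute into x ≡ 1 (mod 4): 63·t ≡ 1 − 16 = -15 (mod 4).
    Reduce coefficients mod 4: 3·t ≡ 1 (mod 4).
    The inverse of 3 mod 4 is 3 (since 3·3 = 9 = 2·4 + 1), so t ≡ 3·1 = 3 ≡ 3 (mod 4).
    Then x = 16 + 63·3 = 205, valid modulo lcm(63, 4) = 252: x ≡ 205 (mod 252).
Verify: 205 mod 9 = 7 ✓, 205 mod 7 = 2 ✓, 205 mod 4 = 1 ✓.

x ≡ 205 (mod 252).


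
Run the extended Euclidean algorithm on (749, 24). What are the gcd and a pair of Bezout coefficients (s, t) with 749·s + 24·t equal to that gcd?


Euclidean algorithm on (749, 24) — divide until remainder is 0:
  749 = 31 · 24 + 5
  24 = 4 · 5 + 4
  5 = 1 · 4 + 1
  4 = 4 · 1 + 0
gcd(749, 24) = 1.
Track Bezout coefficients alongside the remainders: start with r₀ = 749 = a·1 + b·0 (s = 1, t = 0) and r₁ = 24 = a·0 + b·1 (s = 0, t = 1); each new remainder r_{k+1} = r_{k-1} − q_k·r_k inherits s_{k+1} = s_{k-1} − q_k·s_k, t_{k+1} = t_{k-1} − q_k·t_k, so r_k = a·s_k + b·t_k at every step:
  q = 31: r = 5, s = 1 − 31·0 = 1, t = 0 − 31·1 = -31  (check: 749·1 + 24·(-31) = 5)
  q = 4: r = 4, s = 0 − 4·1 = -4, t = 1 − 4·(-31) = 125  (check: 749·(-4) + 24·125 = 4)
  q = 1: r = 1, s = 1 − 1·(-4) = 5, t = -31 − 1·125 = -156  (check: 749·5 + 24·(-156) = 1)
The row with r = 1 (the gcd) gives the Bezout coefficients s = 5, t = -156.
Result: 749 · (5) + 24 · (-156) = 1.

gcd(749, 24) = 1; s = 5, t = -156 (check: 749·5 + 24·(-156) = 1).


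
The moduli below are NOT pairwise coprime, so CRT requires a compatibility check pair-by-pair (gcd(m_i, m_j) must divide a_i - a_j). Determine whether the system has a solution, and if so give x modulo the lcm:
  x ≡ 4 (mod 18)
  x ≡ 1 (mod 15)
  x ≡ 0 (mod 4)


Moduli 18, 15, 4 are not pairwise coprime, so CRT works modulo lcm(m_i) when all pairwise compatibility conditions hold.
Pairwise compatibility: gcd(m_i, m_j) must divide a_i - a_j for every pair.
Merge one congruence at a time:
  Start: x ≡ 4 (mod 18).
  Combine with x ≡ 1 (mod 15): gcd(18, 15) = 3; 1 - 4 = -3, which IS divisible by 3, so compatible.
    Write x = 4 + 18·t and substitute into x ≡ 1 (mod 15): 18·t ≡ 1 − 4 = -3 (mod 15).
    Divide the congruence (and modulus) by g = 3: 6·t ≡ -1 (mod 5).
    Reduce coefficients mod 5: 1·t ≡ 4 (mod 5).
    So t ≡ 4 (mod 5).
    Then x = 4 + 18·4 = 76, valid modulo lcm(18, 15) = 90: x ≡ 76 (mod 90).
  Combine with x ≡ 0 (mod 4): gcd(90, 4) = 2; 0 - 76 = -76, which IS divisible by 2, so compatible.
    Write x = 76 + 90·t and substitute into x ≡ 0 (mod 4): 90·t ≡ 0 − 76 = -76 (mod 4).
    Divide the congruence (and modulus) by g = 2: 45·t ≡ -38 (mod 2).
    Reduce coefficients mod 2: 1·t ≡ 0 (mod 2).
    So t ≡ 0 (mod 2).
    Then x = 76 + 90·0 = 76, valid modulo lcm(90, 4) = 180: x ≡ 76 (mod 180).
Verify: 76 mod 18 = 4, 76 mod 15 = 1, 76 mod 4 = 0.

x ≡ 76 (mod 180).


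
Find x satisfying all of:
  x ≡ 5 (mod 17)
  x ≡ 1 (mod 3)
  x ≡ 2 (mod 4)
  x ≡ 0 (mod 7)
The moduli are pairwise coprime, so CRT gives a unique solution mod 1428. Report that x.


Product of moduli M = 17 · 3 · 4 · 7 = 1428.
Merge one congruence at a time:
  Start: x ≡ 5 (mod 17).
  Combine with x ≡ 1 (mod 3); new modulus lcm = 51.
    Write x = 5 + 17·t and substitute into x ≡ 1 (mod 3): 17·t ≡ 1 − 5 = -4 (mod 3).
    Reduce coefficients mod 3: 2·t ≡ 2 (mod 3).
    The inverse of 2 mod 3 is 2 (since 2·2 = 4 = 1·3 + 1), so t ≡ 2·2 = 4 ≡ 1 (mod 3).
    Then x = 5 + 17·1 = 22, valid modulo lcm(17, 3) = 51: x ≡ 22 (mod 51).
  Combine with x ≡ 2 (mod 4); new modulus lcm = 204.
    Write x = 22 + 51·t and substitute into x ≡ 2 (mod 4): 51·t ≡ 2 − 22 = -20 (mod 4).
    Reduce coefficients mod 4: 3·t ≡ 0 (mod 4).
    The inverse of 3 mod 4 is 3 (since 3·3 = 9 = 2·4 + 1), so t ≡ 3·0 = 0 ≡ 0 (mod 4).
    Then x = 22 + 51·0 = 22, valid modulo lcm(51, 4) = 204: x ≡ 22 (mod 204).
  Combine with x ≡ 0 (mod 7); new modulus lcm = 1428.
    Write x = 22 + 204·t and substitute into x ≡ 0 (mod 7): 204·t ≡ 0 − 22 = -22 (mod 7).
    Reduce coefficients mod 7: 1·t ≡ 6 (mod 7).
    So t ≡ 6 (mod 7).
    Then x = 22 + 204·6 = 1246, valid modulo lcm(204, 7) = 1428: x ≡ 1246 (mod 1428).
Verify against each original: 1246 mod 17 = 5, 1246 mod 3 = 1, 1246 mod 4 = 2, 1246 mod 7 = 0.

x ≡ 1246 (mod 1428).


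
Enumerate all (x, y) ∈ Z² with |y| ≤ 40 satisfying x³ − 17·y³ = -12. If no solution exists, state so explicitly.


The equation is x³ - 17y³ = -12. For fixed y, x³ = 17·y³ − 12, so a solution requires the RHS to be a perfect cube.
Strategy: iterate y from -40 to 40, compute RHS = 17·y³ − 12, and check whether it is a (positive or negative) perfect cube.
Check small values of y:
  y = 0: RHS = -12 is not a perfect cube.
  y = 1: RHS = 5 is not a perfect cube.
  y = -1: RHS = -29 is not a perfect cube.
  y = 2: RHS = 124 is not a perfect cube.
  y = -2: RHS = -148 is not a perfect cube.
  y = 3: RHS = 447 is not a perfect cube.
  y = -3: RHS = -471 is not a perfect cube.
Continuing the search up to |y| = 40 finds no solutions either.
No (x, y) in the scanned range satisfies the equation.

No integer solutions with |y| ≤ 40.


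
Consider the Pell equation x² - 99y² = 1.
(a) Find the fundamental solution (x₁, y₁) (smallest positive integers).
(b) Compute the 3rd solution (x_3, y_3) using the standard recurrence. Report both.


Step 1: Find the fundamental solution (x₁, y₁) of x² - 99y² = 1.
  Expand √99 as a continued fraction. a₀ = ⌊√99⌋ = 9; iterate m_{k+1} = d_k·a_k − m_k, d_{k+1} = (99 − m_{k+1}²)/d_k, a_{k+1} = ⌊(a₀ + m_{k+1})/d_{k+1}⌋ (starting m₀ = 0, d₀ = 1), with convergents p_k = a_k·p_{k-1} + p_{k-2}, q_k = a_k·q_{k-1} + q_{k-2} (p₋₁ = 1, q₋₁ = 0):
  k = 0: a₀ = 9; p₀/q₀ = 9/1; p₀² − 99·q₀² = 81 − 99 = -18.
  k = 1: m = 9, d = 18, a = ⌊(9 + 9)/18⌋ = 1; p/q = (1·9 + 1)/(1·1 + 0) = 10/1; p² − 99·q² = 100 − 99 = 1.
  The first convergent with p² − 99·q² = 1 gives the fundamental solution (x₁, y₁) = (10, 1).
Step 2: Apply the recurrence (x_{n+1}, y_{n+1}) = (x₁x_n + 99y₁y_n, x₁y_n + y₁x_n) repeatedly.
  From (x_1, y_1) = (10, 1): x_2 = 10·10 + 99·1·1 = 199; y_2 = 10·1 + 1·10 = 20.
  From (x_2, y_2) = (199, 20): x_3 = 10·199 + 99·1·20 = 3970; y_3 = 10·20 + 1·199 = 399.
Step 3: Verify x_3² - 99·y_3² = 15760900 - 15760899 = 1 (should be 1). ✓

(x_1, y_1) = (10, 1); (x_3, y_3) = (3970, 399).


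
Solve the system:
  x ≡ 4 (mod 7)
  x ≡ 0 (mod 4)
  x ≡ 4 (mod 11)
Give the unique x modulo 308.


Moduli 7, 4, 11 are pairwise coprime; by CRT there is a unique solution modulo M = 7 · 4 · 11 = 308.
Solve pairwise, accumulating the modulus:
  Start with x ≡ 4 (mod 7).
  Combine with x ≡ 0 (mod 4): since gcd(7, 4) = 1, we get a unique residue mod 28.
    Write x = 4 + 7·t and substitute into x ≡ 0 (mod 4): 7·t ≡ 0 − 4 = -4 (mod 4).
    Reduce coefficients mod 4: 3·t ≡ 0 (mod 4).
    The inverse of 3 mod 4 is 3 (since 3·3 = 9 = 2·4 + 1), so t ≡ 3·0 = 0 ≡ 0 (mod 4).
    Then x = 4 + 7·0 = 4, valid modulo lcm(7, 4) = 28: x ≡ 4 (mod 28).
  Combine with x ≡ 4 (mod 11): since gcd(28, 11) = 1, we get a unique residue mod 308.
    Write x = 4 + 28·t and substitute into x ≡ 4 (mod 11): 28·t ≡ 4 − 4 = 0 (mod 11).
    Reduce coefficients mod 11: 6·t ≡ 0 (mod 11).
    The inverse of 6 mod 11 is 2 (since 6·2 = 12 = 1·11 + 1), so t ≡ 2·0 = 0 ≡ 0 (mod 11).
    Then x = 4 + 28·0 = 4, valid modulo lcm(28, 11) = 308: x ≡ 4 (mod 308).
Verify: 4 mod 7 = 4 ✓, 4 mod 4 = 0 ✓, 4 mod 11 = 4 ✓.

x ≡ 4 (mod 308).


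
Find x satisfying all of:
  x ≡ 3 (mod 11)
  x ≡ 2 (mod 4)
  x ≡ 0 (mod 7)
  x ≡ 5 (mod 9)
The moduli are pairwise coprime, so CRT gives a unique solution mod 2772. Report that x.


Product of moduli M = 11 · 4 · 7 · 9 = 2772.
Merge one congruence at a time:
  Start: x ≡ 3 (mod 11).
  Combine with x ≡ 2 (mod 4); new modulus lcm = 44.
    Write x = 3 + 11·t and substitute into x ≡ 2 (mod 4): 11·t ≡ 2 − 3 = -1 (mod 4).
    Reduce coefficients mod 4: 3·t ≡ 3 (mod 4).
    The inverse of 3 mod 4 is 3 (since 3·3 = 9 = 2·4 + 1), so t ≡ 3·3 = 9 ≡ 1 (mod 4).
    Then x = 3 + 11·1 = 14, valid modulo lcm(11, 4) = 44: x ≡ 14 (mod 44).
  Combine with x ≡ 0 (mod 7); new modulus lcm = 308.
    Write x = 14 + 44·t and substitute into x ≡ 0 (mod 7): 44·t ≡ 0 − 14 = -14 (mod 7).
    Reduce coefficients mod 7: 2·t ≡ 0 (mod 7).
    The inverse of 2 mod 7 is 4 (since 2·4 = 8 = 1·7 + 1), so t ≡ 4·0 = 0 ≡ 0 (mod 7).
    Then x = 14 + 44·0 = 14, valid modulo lcm(44, 7) = 308: x ≡ 14 (mod 308).
  Combine with x ≡ 5 (mod 9); new modulus lcm = 2772.
    Write x = 14 + 308·t and substitute into x ≡ 5 (mod 9): 308·t ≡ 5 − 14 = -9 (mod 9).
    Reduce coefficients mod 9: 2·t ≡ 0 (mod 9).
    The inverse of 2 mod 9 is 5 (since 2·5 = 10 = 1·9 + 1), so t ≡ 5·0 = 0 ≡ 0 (mod 9).
    Then x = 14 + 308·0 = 14, valid modulo lcm(308, 9) = 2772: x ≡ 14 (mod 2772).
Verify against each original: 14 mod 11 = 3, 14 mod 4 = 2, 14 mod 7 = 0, 14 mod 9 = 5.

x ≡ 14 (mod 2772).


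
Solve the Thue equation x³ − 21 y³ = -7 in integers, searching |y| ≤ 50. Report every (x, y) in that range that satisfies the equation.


The equation is x³ - 21y³ = -7. For fixed y, x³ = 21·y³ − 7, so a solution requires the RHS to be a perfect cube.
Strategy: iterate y from -50 to 50, compute RHS = 21·y³ − 7, and check whether it is a (positive or negative) perfect cube.
Check small values of y:
  y = 0: RHS = -7 is not a perfect cube.
  y = 1: RHS = 14 is not a perfect cube.
  y = -1: RHS = -28 is not a perfect cube.
  y = 2: RHS = 161 is not a perfect cube.
  y = -2: RHS = -175 is not a perfect cube.
  y = 3: RHS = 560 is not a perfect cube.
  y = -3: RHS = -574 is not a perfect cube.
Continuing the search up to |y| = 50 finds no solutions either.
No (x, y) in the scanned range satisfies the equation.

No integer solutions with |y| ≤ 50.


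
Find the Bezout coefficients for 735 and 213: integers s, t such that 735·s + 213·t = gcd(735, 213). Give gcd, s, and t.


Euclidean algorithm on (735, 213) — divide until remainder is 0:
  735 = 3 · 213 + 96
  213 = 2 · 96 + 21
  96 = 4 · 21 + 12
  21 = 1 · 12 + 9
  12 = 1 · 9 + 3
  9 = 3 · 3 + 0
gcd(735, 213) = 3.
Track Bezout coefficients alongside the remainders: start with r₀ = 735 = a·1 + b·0 (s = 1, t = 0) and r₁ = 213 = a·0 + b·1 (s = 0, t = 1); each new remainder r_{k+1} = r_{k-1} − q_k·r_k inherits s_{k+1} = s_{k-1} − q_k·s_k, t_{k+1} = t_{k-1} − q_k·t_k, so r_k = a·s_k + b·t_k at every step:
  q = 3: r = 96, s = 1 − 3·0 = 1, t = 0 − 3·1 = -3  (check: 735·1 + 213·(-3) = 96)
  q = 2: r = 21, s = 0 − 2·1 = -2, t = 1 − 2·(-3) = 7  (check: 735·(-2) + 213·7 = 21)
  q = 4: r = 12, s = 1 − 4·(-2) = 9, t = -3 − 4·7 = -31  (check: 735·9 + 213·(-31) = 12)
  q = 1: r = 9, s = -2 − 1·9 = -11, t = 7 − 1·(-31) = 38  (check: 735·(-11) + 213·38 = 9)
  q = 1: r = 3, s = 9 − 1·(-11) = 20, t = -31 − 1·38 = -69  (check: 735·20 + 213·(-69) = 3)
The row with r = 3 (the gcd) gives the Bezout coefficients s = 20, t = -69.
Result: 735 · (20) + 213 · (-69) = 3.

gcd(735, 213) = 3; s = 20, t = -69 (check: 735·20 + 213·(-69) = 3).


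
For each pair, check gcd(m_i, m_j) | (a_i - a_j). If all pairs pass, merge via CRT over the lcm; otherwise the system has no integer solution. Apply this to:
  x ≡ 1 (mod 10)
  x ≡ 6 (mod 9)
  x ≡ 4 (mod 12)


Moduli 10, 9, 12 are not pairwise coprime, so CRT works modulo lcm(m_i) when all pairwise compatibility conditions hold.
Pairwise compatibility: gcd(m_i, m_j) must divide a_i - a_j for every pair.
Merge one congruence at a time:
  Start: x ≡ 1 (mod 10).
  Combine with x ≡ 6 (mod 9): gcd(10, 9) = 1; 6 - 1 = 5, which IS divisible by 1, so compatible.
    Write x = 1 + 10·t and substitute into x ≡ 6 (mod 9): 10·t ≡ 6 − 1 = 5 (mod 9).
    Reduce coefficients mod 9: 1·t ≡ 5 (mod 9).
    So t ≡ 5 (mod 9).
    Then x = 1 + 10·5 = 51, valid modulo lcm(10, 9) = 90: x ≡ 51 (mod 90).
  Combine with x ≡ 4 (mod 12): gcd(90, 12) = 6, and 4 - 51 = -47 is NOT divisible by 6.
    ⇒ system is inconsistent (no integer solution).

No solution (the system is inconsistent).


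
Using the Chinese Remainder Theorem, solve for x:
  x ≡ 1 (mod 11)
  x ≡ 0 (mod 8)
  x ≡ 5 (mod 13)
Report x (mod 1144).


Moduli 11, 8, 13 are pairwise coprime; by CRT there is a unique solution modulo M = 11 · 8 · 13 = 1144.
Solve pairwise, accumulating the modulus:
  Start with x ≡ 1 (mod 11).
  Combine with x ≡ 0 (mod 8): since gcd(11, 8) = 1, we get a unique residue mod 88.
    Write x = 1 + 11·t and substitute into x ≡ 0 (mod 8): 11·t ≡ 0 − 1 = -1 (mod 8).
    Reduce coefficients mod 8: 3·t ≡ 7 (mod 8).
    The inverse of 3 mod 8 is 3 (since 3·3 = 9 = 1·8 + 1), so t ≡ 3·7 = 21 ≡ 5 (mod 8).
    Then x = 1 + 11·5 = 56, valid modulo lcm(11, 8) = 88: x ≡ 56 (mod 88).
  Combine with x ≡ 5 (mod 13): since gcd(88, 13) = 1, we get a unique residue mod 1144.
    Write x = 56 + 88·t and substitute into x ≡ 5 (mod 13): 88·t ≡ 5 − 56 = -51 (mod 13).
    Reduce coefficients mod 13: 10·t ≡ 1 (mod 13).
    The inverse of 10 mod 13 is 4 (since 10·4 = 40 = 3·13 + 1), so t ≡ 4·1 = 4 ≡ 4 (mod 13).
    Then x = 56 + 88·4 = 408, valid modulo lcm(88, 13) = 1144: x ≡ 408 (mod 1144).
Verify: 408 mod 11 = 1 ✓, 408 mod 8 = 0 ✓, 408 mod 13 = 5 ✓.

x ≡ 408 (mod 1144).


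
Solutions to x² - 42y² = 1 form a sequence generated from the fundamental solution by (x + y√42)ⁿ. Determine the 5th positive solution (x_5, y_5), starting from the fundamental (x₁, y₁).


Step 1: Find the fundamental solution (x₁, y₁) of x² - 42y² = 1.
  Expand √42 as a continued fraction. a₀ = ⌊√42⌋ = 6; iterate m_{k+1} = d_k·a_k − m_k, d_{k+1} = (42 − m_{k+1}²)/d_k, a_{k+1} = ⌊(a₀ + m_{k+1})/d_{k+1}⌋ (starting m₀ = 0, d₀ = 1), with convergents p_k = a_k·p_{k-1} + p_{k-2}, q_k = a_k·q_{k-1} + q_{k-2} (p₋₁ = 1, q₋₁ = 0):
  k = 0: a₀ = 6; p₀/q₀ = 6/1; p₀² − 42·q₀² = 36 − 42 = -6.
  k = 1: m = 6, d = 6, a = ⌊(6 + 6)/6⌋ = 2; p/q = (2·6 + 1)/(2·1 + 0) = 13/2; p² − 42·q² = 169 − 168 = 1.
  The first convergent with p² − 42·q² = 1 gives the fundamental solution (x₁, y₁) = (13, 2).
Step 2: Apply the recurrence (x_{n+1}, y_{n+1}) = (x₁x_n + 42y₁y_n, x₁y_n + y₁x_n) repeatedly.
  From (x_1, y_1) = (13, 2): x_2 = 13·13 + 42·2·2 = 337; y_2 = 13·2 + 2·13 = 52.
  From (x_2, y_2) = (337, 52): x_3 = 13·337 + 42·2·52 = 8749; y_3 = 13·52 + 2·337 = 1350.
  From (x_3, y_3) = (8749, 1350): x_4 = 13·8749 + 42·2·1350 = 227137; y_4 = 13·1350 + 2·8749 = 35048.
  From (x_4, y_4) = (227137, 35048): x_5 = 13·227137 + 42·2·35048 = 5896813; y_5 = 13·35048 + 2·227137 = 909898.
Step 3: Verify x_5² - 42·y_5² = 34772403556969 - 34772403556968 = 1 (should be 1). ✓

(x_1, y_1) = (13, 2); (x_5, y_5) = (5896813, 909898).


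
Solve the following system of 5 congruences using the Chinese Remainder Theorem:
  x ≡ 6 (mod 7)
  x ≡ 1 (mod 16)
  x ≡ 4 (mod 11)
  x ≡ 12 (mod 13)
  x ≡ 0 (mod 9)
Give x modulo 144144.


Product of moduli M = 7 · 16 · 11 · 13 · 9 = 144144.
Merge one congruence at a time:
  Start: x ≡ 6 (mod 7).
  Combine with x ≡ 1 (mod 16); new modulus lcm = 112.
    Write x = 6 + 7·t and substitute into x ≡ 1 (mod 16): 7·t ≡ 1 − 6 = -5 (mod 16).
    Reduce coefficients mod 16: 7·t ≡ 11 (mod 16).
    The inverse of 7 mod 16 is 7 (since 7·7 = 49 = 3·16 + 1), so t ≡ 7·11 = 77 ≡ 13 (mod 16).
    Then x = 6 + 7·13 = 97, valid modulo lcm(7, 16) = 112: x ≡ 97 (mod 112).
  Combine with x ≡ 4 (mod 11); new modulus lcm = 1232.
    Write x = 97 + 112·t and substitute into x ≡ 4 (mod 11): 112·t ≡ 4 − 97 = -93 (mod 11).
    Reduce coefficients mod 11: 2·t ≡ 6 (mod 11).
    The inverse of 2 mod 11 is 6 (since 2·6 = 12 = 1·11 + 1), so t ≡ 6·6 = 36 ≡ 3 (mod 11).
    Then x = 97 + 112·3 = 433, valid modulo lcm(112, 11) = 1232: x ≡ 433 (mod 1232).
  Combine with x ≡ 12 (mod 13); new modulus lcm = 16016.
    Write x = 433 + 1232·t and substitute into x ≡ 12 (mod 13): 1232·t ≡ 12 − 433 = -421 (mod 13).
    Reduce coefficients mod 13: 10·t ≡ 8 (mod 13).
    The inverse of 10 mod 13 is 4 (since 10·4 = 40 = 3·13 + 1), so t ≡ 4·8 = 32 ≡ 6 (mod 13).
    Then x = 433 + 1232·6 = 7825, valid modulo lcm(1232, 13) = 16016: x ≡ 7825 (mod 16016).
  Combine with x ≡ 0 (mod 9); new modulus lcm = 144144.
    Write x = 7825 + 16016·t and substitute into x ≡ 0 (mod 9): 16016·t ≡ 0 − 7825 = -7825 (mod 9).
    Reduce coefficients mod 9: 5·t ≡ 5 (mod 9).
    The inverse of 5 mod 9 is 2 (since 5·2 = 10 = 1·9 + 1), so t ≡ 2·5 = 10 ≡ 1 (mod 9).
    Then x = 7825 + 16016·1 = 23841, valid modulo lcm(16016, 9) = 144144: x ≡ 23841 (mod 144144).
Verify against each original: 23841 mod 7 = 6, 23841 mod 16 = 1, 23841 mod 11 = 4, 23841 mod 13 = 12, 23841 mod 9 = 0.

x ≡ 23841 (mod 144144).


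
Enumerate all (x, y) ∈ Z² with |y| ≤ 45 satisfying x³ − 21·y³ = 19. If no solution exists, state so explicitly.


The equation is x³ - 21y³ = 19. For fixed y, x³ = 21·y³ + 19, so a solution requires the RHS to be a perfect cube.
Strategy: iterate y from -45 to 45, compute RHS = 21·y³ + 19, and check whether it is a (positive or negative) perfect cube.
Check small values of y:
  y = 0: RHS = 19 is not a perfect cube.
  y = 1: RHS = 40 is not a perfect cube.
  y = -1: RHS = -2 is not a perfect cube.
  y = 2: RHS = 187 is not a perfect cube.
  y = -2: RHS = -149 is not a perfect cube.
  y = 3: RHS = 586 is not a perfect cube.
  y = -3: RHS = -548 is not a perfect cube.
Continuing the search up to |y| = 45 finds no solutions either.
No (x, y) in the scanned range satisfies the equation.

No integer solutions with |y| ≤ 45.


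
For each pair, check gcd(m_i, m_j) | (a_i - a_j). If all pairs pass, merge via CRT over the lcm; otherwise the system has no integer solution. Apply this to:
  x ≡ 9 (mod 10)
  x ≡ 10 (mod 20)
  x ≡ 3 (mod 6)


Moduli 10, 20, 6 are not pairwise coprime, so CRT works modulo lcm(m_i) when all pairwise compatibility conditions hold.
Pairwise compatibility: gcd(m_i, m_j) must divide a_i - a_j for every pair.
Merge one congruence at a time:
  Start: x ≡ 9 (mod 10).
  Combine with x ≡ 10 (mod 20): gcd(10, 20) = 10, and 10 - 9 = 1 is NOT divisible by 10.
    ⇒ system is inconsistent (no integer solution).

No solution (the system is inconsistent).


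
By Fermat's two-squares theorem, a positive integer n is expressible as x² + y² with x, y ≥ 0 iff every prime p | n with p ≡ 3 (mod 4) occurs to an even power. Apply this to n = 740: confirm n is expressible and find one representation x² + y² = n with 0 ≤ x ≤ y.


Step 1: Factor n = 740 = 2^2 · 5 · 37.
Step 2: Check the mod-4 condition on each prime factor: 2 = 2 (special); 5 ≡ 1 (mod 4), exponent 1; 37 ≡ 1 (mod 4), exponent 1.
All primes ≡ 3 (mod 4) appear to even exponent (or don't appear), so by the two-squares theorem n IS expressible as a sum of two squares.
Step 3: Build a representation. Group n = k² · m with k = 2 and m = 5 · 37 = 185 (a product of primes ≡ 1 (mod 4)); a representation of m scales to one of n via (k·x)² + (k·y)² = k²(x² + y²). Each prime p ≡ 1 (mod 4) is itself a sum of two squares; find a² by testing p − a² for a perfect square:
  5: 5 − 1² = 4 = 2² ⇒ 5 = 1² + 2².
  37: 37 − 1² = 36 = 6² ⇒ 37 = 1² + 6².
  Combine using the Brahmagupta–Fibonacci identity (a² + b²)(c² + d²) = (ac − bd)² + (ad + bc)² = (ac + bd)² + (ad − bc)²:
  5 · 37 = 185: from (1² + 2²)(1² + 6²), take (1·1 − 2·6, 1·6 + 2·1) = (1 − 12, 6 + 2) = (-11, 8); dropping signs (only squares matter) gives (11, 8); check 11² + 8² = 121 + 64 = 185 ✓.
  Scale by k = 2: (2·11, 2·8) = (22, 16).
Step 4: Order so x ≤ y and verify: 16² + 22² = 256 + 484 = 740 = n. ✓

n = 740 = 16² + 22² (one valid representation with x ≤ y).


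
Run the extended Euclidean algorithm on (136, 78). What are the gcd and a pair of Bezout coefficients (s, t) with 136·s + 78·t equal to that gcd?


Euclidean algorithm on (136, 78) — divide until remainder is 0:
  136 = 1 · 78 + 58
  78 = 1 · 58 + 20
  58 = 2 · 20 + 18
  20 = 1 · 18 + 2
  18 = 9 · 2 + 0
gcd(136, 78) = 2.
Track Bezout coefficients alongside the remainders: start with r₀ = 136 = a·1 + b·0 (s = 1, t = 0) and r₁ = 78 = a·0 + b·1 (s = 0, t = 1); each new remainder r_{k+1} = r_{k-1} − q_k·r_k inherits s_{k+1} = s_{k-1} − q_k·s_k, t_{k+1} = t_{k-1} − q_k·t_k, so r_k = a·s_k + b·t_k at every step:
  q = 1: r = 58, s = 1 − 1·0 = 1, t = 0 − 1·1 = -1  (check: 136·1 + 78·(-1) = 58)
  q = 1: r = 20, s = 0 − 1·1 = -1, t = 1 − 1·(-1) = 2  (check: 136·(-1) + 78·2 = 20)
  q = 2: r = 18, s = 1 − 2·(-1) = 3, t = -1 − 2·2 = -5  (check: 136·3 + 78·(-5) = 18)
  q = 1: r = 2, s = -1 − 1·3 = -4, t = 2 − 1·(-5) = 7  (check: 136·(-4) + 78·7 = 2)
The row with r = 2 (the gcd) gives the Bezout coefficients s = -4, t = 7.
Result: 136 · (-4) + 78 · (7) = 2.

gcd(136, 78) = 2; s = -4, t = 7 (check: 136·(-4) + 78·7 = 2).


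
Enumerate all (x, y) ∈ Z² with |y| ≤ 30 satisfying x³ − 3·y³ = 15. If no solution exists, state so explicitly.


The equation is x³ - 3y³ = 15. For fixed y, x³ = 3·y³ + 15, so a solution requires the RHS to be a perfect cube.
Strategy: iterate y from -30 to 30, compute RHS = 3·y³ + 15, and check whether it is a (positive or negative) perfect cube.
Check small values of y:
  y = 0: RHS = 15 is not a perfect cube.
  y = 1: RHS = 18 is not a perfect cube.
  y = -1: RHS = 12 is not a perfect cube.
  y = 2: RHS = 39 is not a perfect cube.
  y = -2: RHS = -9 is not a perfect cube.
  y = 3: RHS = 96 is not a perfect cube.
  y = -3: RHS = -66 is not a perfect cube.
Continuing the search up to |y| = 30 finds no solutions either.
No (x, y) in the scanned range satisfies the equation.

No integer solutions with |y| ≤ 30.


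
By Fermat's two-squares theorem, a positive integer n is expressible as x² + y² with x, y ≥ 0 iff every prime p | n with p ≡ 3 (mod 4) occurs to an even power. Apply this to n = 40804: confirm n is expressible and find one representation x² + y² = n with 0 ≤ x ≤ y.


Step 1: Factor n = 40804 = 2^2 · 101^2.
Step 2: Check the mod-4 condition on each prime factor: 2 = 2 (special); 101 ≡ 1 (mod 4), exponent 2.
All primes ≡ 3 (mod 4) appear to even exponent (or don't appear), so by the two-squares theorem n IS expressible as a sum of two squares.
Step 3: Build a representation. Group n = k² · m with k = 2 and m = 101 · 101 = 10201 (a product of primes ≡ 1 (mod 4)); a representation of m scales to one of n via (k·x)² + (k·y)² = k²(x² + y²). Each prime p ≡ 1 (mod 4) is itself a sum of two squares; find a² by testing p − a² for a perfect square:
  101: 101 − 1² = 100 = 10² ⇒ 101 = 1² + 10².
  Combine using the Brahmagupta–Fibonacci identity (a² + b²)(c² + d²) = (ac − bd)² + (ad + bc)² = (ac + bd)² + (ad − bc)²:
  101 · 101 = 10201: from (1² + 10²)(1² + 10²), take (1·1 − 10·10, 1·10 + 10·1) = (1 − 100, 10 + 10) = (-99, 20); dropping signs (only squares matter) gives (99, 20); check 99² + 20² = 9801 + 400 = 10201 ✓.
  Scale by k = 2: (2·99, 2·20) = (198, 40).
Step 4: Order so x ≤ y and verify: 40² + 198² = 1600 + 39204 = 40804 = n. ✓

n = 40804 = 40² + 198² (one valid representation with x ≤ y).


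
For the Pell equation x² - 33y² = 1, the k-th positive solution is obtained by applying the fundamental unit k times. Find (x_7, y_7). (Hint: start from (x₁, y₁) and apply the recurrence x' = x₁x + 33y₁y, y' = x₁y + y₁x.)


Step 1: Find the fundamental solution (x₁, y₁) of x² - 33y² = 1.
  Expand √33 as a continued fraction. a₀ = ⌊√33⌋ = 5; iterate m_{k+1} = d_k·a_k − m_k, d_{k+1} = (33 − m_{k+1}²)/d_k, a_{k+1} = ⌊(a₀ + m_{k+1})/d_{k+1}⌋ (starting m₀ = 0, d₀ = 1), with convergents p_k = a_k·p_{k-1} + p_{k-2}, q_k = a_k·q_{k-1} + q_{k-2} (p₋₁ = 1, q₋₁ = 0):
  k = 0: a₀ = 5; p₀/q₀ = 5/1; p₀² − 33·q₀² = 25 − 33 = -8.
  k = 1: m = 5, d = 8, a = ⌊(5 + 5)/8⌋ = 1; p/q = (1·5 + 1)/(1·1 + 0) = 6/1; p² − 33·q² = 36 − 33 = 3.
  k = 2: m = 3, d = 3, a = ⌊(5 + 3)/3⌋ = 2; p/q = (2·6 + 5)/(2·1 + 1) = 17/3; p² − 33·q² = 289 − 297 = -8.
  k = 3: m = 3, d = 8, a = ⌊(5 + 3)/8⌋ = 1; p/q = (1·17 + 6)/(1·3 + 1) = 23/4; p² − 33·q² = 529 − 528 = 1.
  The first convergent with p² − 33·q² = 1 gives the fundamental solution (x₁, y₁) = (23, 4).
Step 2: Apply the recurrence (x_{n+1}, y_{n+1}) = (x₁x_n + 33y₁y_n, x₁y_n + y₁x_n) repeatedly.
  From (x_1, y_1) = (23, 4): x_2 = 23·23 + 33·4·4 = 1057; y_2 = 23·4 + 4·23 = 184.
  From (x_2, y_2) = (1057, 184): x_3 = 23·1057 + 33·4·184 = 48599; y_3 = 23·184 + 4·1057 = 8460.
  From (x_3, y_3) = (48599, 8460): x_4 = 23·48599 + 33·4·8460 = 2234497; y_4 = 23·8460 + 4·48599 = 388976.
  From (x_4, y_4) = (2234497, 388976): x_5 = 23·2234497 + 33·4·388976 = 102738263; y_5 = 23·388976 + 4·2234497 = 17884436.
  From (x_5, y_5) = (102738263, 17884436): x_6 = 23·102738263 + 33·4·17884436 = 4723725601; y_6 = 23·17884436 + 4·102738263 = 822295080.
  From (x_6, y_6) = (4723725601, 822295080): x_7 = 23·4723725601 + 33·4·822295080 = 217188639383; y_7 = 23·822295080 + 4·4723725601 = 37807689244.
Step 3: Verify x_7² - 33·y_7² = 47170905077038818620689 - 47170905077038818620688 = 1 (should be 1). ✓

(x_1, y_1) = (23, 4); (x_7, y_7) = (217188639383, 37807689244).


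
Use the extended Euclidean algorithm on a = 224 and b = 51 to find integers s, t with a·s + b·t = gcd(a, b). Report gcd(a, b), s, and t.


Euclidean algorithm on (224, 51) — divide until remainder is 0:
  224 = 4 · 51 + 20
  51 = 2 · 20 + 11
  20 = 1 · 11 + 9
  11 = 1 · 9 + 2
  9 = 4 · 2 + 1
  2 = 2 · 1 + 0
gcd(224, 51) = 1.
Track Bezout coefficients alongside the remainders: start with r₀ = 224 = a·1 + b·0 (s = 1, t = 0) and r₁ = 51 = a·0 + b·1 (s = 0, t = 1); each new remainder r_{k+1} = r_{k-1} − q_k·r_k inherits s_{k+1} = s_{k-1} − q_k·s_k, t_{k+1} = t_{k-1} − q_k·t_k, so r_k = a·s_k + b·t_k at every step:
  q = 4: r = 20, s = 1 − 4·0 = 1, t = 0 − 4·1 = -4  (check: 224·1 + 51·(-4) = 20)
  q = 2: r = 11, s = 0 − 2·1 = -2, t = 1 − 2·(-4) = 9  (check: 224·(-2) + 51·9 = 11)
  q = 1: r = 9, s = 1 − 1·(-2) = 3, t = -4 − 1·9 = -13  (check: 224·3 + 51·(-13) = 9)
  q = 1: r = 2, s = -2 − 1·3 = -5, t = 9 − 1·(-13) = 22  (check: 224·(-5) + 51·22 = 2)
  q = 4: r = 1, s = 3 − 4·(-5) = 23, t = -13 − 4·22 = -101  (check: 224·23 + 51·(-101) = 1)
The row with r = 1 (the gcd) gives the Bezout coefficients s = 23, t = -101.
Result: 224 · (23) + 51 · (-101) = 1.

gcd(224, 51) = 1; s = 23, t = -101 (check: 224·23 + 51·(-101) = 1).


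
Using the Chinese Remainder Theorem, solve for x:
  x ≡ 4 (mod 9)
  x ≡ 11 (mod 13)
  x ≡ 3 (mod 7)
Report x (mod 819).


Moduli 9, 13, 7 are pairwise coprime; by CRT there is a unique solution modulo M = 9 · 13 · 7 = 819.
Solve pairwise, accumulating the modulus:
  Start with x ≡ 4 (mod 9).
  Combine with x ≡ 11 (mod 13): since gcd(9, 13) = 1, we get a unique residue mod 117.
    Write x = 4 + 9·t and substitute into x ≡ 11 (mod 13): 9·t ≡ 11 − 4 = 7 (mod 13).
    The inverse of 9 mod 13 is 3 (since 9·3 = 27 = 2·13 + 1), so t ≡ 3·7 = 21 ≡ 8 (mod 13).
    Then x = 4 + 9·8 = 76, valid modulo lcm(9, 13) = 117: x ≡ 76 (mod 117).
  Combine with x ≡ 3 (mod 7): since gcd(117, 7) = 1, we get a unique residue mod 819.
    Write x = 76 + 117·t and substitute into x ≡ 3 (mod 7): 117·t ≡ 3 − 76 = -73 (mod 7).
    Reduce coefficients mod 7: 5·t ≡ 4 (mod 7).
    The inverse of 5 mod 7 is 3 (since 5·3 = 15 = 2·7 + 1), so t ≡ 3·4 = 12 ≡ 5 (mod 7).
    Then x = 76 + 117·5 = 661, valid modulo lcm(117, 7) = 819: x ≡ 661 (mod 819).
Verify: 661 mod 9 = 4 ✓, 661 mod 13 = 11 ✓, 661 mod 7 = 3 ✓.

x ≡ 661 (mod 819).


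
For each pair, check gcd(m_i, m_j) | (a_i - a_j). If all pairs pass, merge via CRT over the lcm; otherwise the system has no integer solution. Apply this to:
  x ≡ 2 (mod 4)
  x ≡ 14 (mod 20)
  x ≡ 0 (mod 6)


Moduli 4, 20, 6 are not pairwise coprime, so CRT works modulo lcm(m_i) when all pairwise compatibility conditions hold.
Pairwise compatibility: gcd(m_i, m_j) must divide a_i - a_j for every pair.
Merge one congruence at a time:
  Start: x ≡ 2 (mod 4).
  Combine with x ≡ 14 (mod 20): gcd(4, 20) = 4; 14 - 2 = 12, which IS divisible by 4, so compatible.
    Write x = 2 + 4·t and substitute into x ≡ 14 (mod 20): 4·t ≡ 14 − 2 = 12 (mod 20).
    Divide the congruence (and modulus) by g = 4: 1·t ≡ 3 (mod 5).
    So t ≡ 3 (mod 5).
    Then x = 2 + 4·3 = 14, valid modulo lcm(4, 20) = 20: x ≡ 14 (mod 20).
  Combine with x ≡ 0 (mod 6): gcd(20, 6) = 2; 0 - 14 = -14, which IS divisible by 2, so compatible.
    Write x = 14 + 20·t and substitute into x ≡ 0 (mod 6): 20·t ≡ 0 − 14 = -14 (mod 6).
    Divide the congruence (and modulus) by g = 2: 10·t ≡ -7 (mod 3).
    Reduce coefficients mod 3: 1·t ≡ 2 (mod 3).
    So t ≡ 2 (mod 3).
    Then x = 14 + 20·2 = 54, valid modulo lcm(20, 6) = 60: x ≡ 54 (mod 60).
Verify: 54 mod 4 = 2, 54 mod 20 = 14, 54 mod 6 = 0.

x ≡ 54 (mod 60).


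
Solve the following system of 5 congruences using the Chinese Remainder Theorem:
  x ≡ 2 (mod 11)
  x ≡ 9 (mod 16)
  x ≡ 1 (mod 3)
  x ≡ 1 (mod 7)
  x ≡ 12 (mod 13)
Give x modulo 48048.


Product of moduli M = 11 · 16 · 3 · 7 · 13 = 48048.
Merge one congruence at a time:
  Start: x ≡ 2 (mod 11).
  Combine with x ≡ 9 (mod 16); new modulus lcm = 176.
    Write x = 2 + 11·t and substitute into x ≡ 9 (mod 16): 11·t ≡ 9 − 2 = 7 (mod 16).
    The inverse of 11 mod 16 is 3 (since 11·3 = 33 = 2·16 + 1), so t ≡ 3·7 = 21 ≡ 5 (mod 16).
    Then x = 2 + 11·5 = 57, valid modulo lcm(11, 16) = 176: x ≡ 57 (mod 176).
  Combine with x ≡ 1 (mod 3); new modulus lcm = 528.
    Write x = 57 + 176·t and substitute into x ≡ 1 (mod 3): 176·t ≡ 1 − 57 = -56 (mod 3).
    Reduce coefficients mod 3: 2·t ≡ 1 (mod 3).
    The inverse of 2 mod 3 is 2 (since 2·2 = 4 = 1·3 + 1), so t ≡ 2·1 = 2 ≡ 2 (mod 3).
    Then x = 57 + 176·2 = 409, valid modulo lcm(176, 3) = 528: x ≡ 409 (mod 528).
  Combine with x ≡ 1 (mod 7); new modulus lcm = 3696.
    Write x = 409 + 528·t and substitute into x ≡ 1 (mod 7): 528·t ≡ 1 − 409 = -408 (mod 7).
    Reduce coefficients mod 7: 3·t ≡ 5 (mod 7).
    The inverse of 3 mod 7 is 5 (since 3·5 = 15 = 2·7 + 1), so t ≡ 5·5 = 25 ≡ 4 (mod 7).
    Then x = 409 + 528·4 = 2521, valid modulo lcm(528, 7) = 3696: x ≡ 2521 (mod 3696).
  Combine with x ≡ 12 (mod 13); new modulus lcm = 48048.
    Write x = 2521 + 3696·t and substitute into x ≡ 12 (mod 13): 3696·t ≡ 12 − 2521 = -2509 (mod 13).
    Reduce coefficients mod 13: 4·t ≡ 0 (mod 13).
    The inverse of 4 mod 13 is 10 (since 4·10 = 40 = 3·13 + 1), so t ≡ 10·0 = 0 ≡ 0 (mod 13).
    Then x = 2521 + 3696·0 = 2521, valid modulo lcm(3696, 13) = 48048: x ≡ 2521 (mod 48048).
Verify against each original: 2521 mod 11 = 2, 2521 mod 16 = 9, 2521 mod 3 = 1, 2521 mod 7 = 1, 2521 mod 13 = 12.

x ≡ 2521 (mod 48048).


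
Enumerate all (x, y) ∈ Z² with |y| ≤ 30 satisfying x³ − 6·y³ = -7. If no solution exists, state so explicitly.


The equation is x³ - 6y³ = -7. For fixed y, x³ = 6·y³ − 7, so a solution requires the RHS to be a perfect cube.
Strategy: iterate y from -30 to 30, compute RHS = 6·y³ − 7, and check whether it is a (positive or negative) perfect cube.
Check small values of y:
  y = 0: RHS = -7 is not a perfect cube.
  y = 1: RHS = -1 = (-1)³ ⇒ x = -1 works.
  y = -1: RHS = -13 is not a perfect cube.
  y = 2: RHS = 41 is not a perfect cube.
  y = -2: RHS = -55 is not a perfect cube.
  y = 3: RHS = 155 is not a perfect cube.
  y = -3: RHS = -169 is not a perfect cube.
Continuing the search up to |y| = 30 finds no further solutions beyond those listed.
Collected solutions: (-1, 1).

Solutions (with |y| ≤ 30): (-1, 1).


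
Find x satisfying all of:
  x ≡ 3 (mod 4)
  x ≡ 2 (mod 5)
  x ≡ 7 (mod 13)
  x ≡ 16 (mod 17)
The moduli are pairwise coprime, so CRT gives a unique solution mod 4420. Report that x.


Product of moduli M = 4 · 5 · 13 · 17 = 4420.
Merge one congruence at a time:
  Start: x ≡ 3 (mod 4).
  Combine with x ≡ 2 (mod 5); new modulus lcm = 20.
    Write x = 3 + 4·t and substitute into x ≡ 2 (mod 5): 4·t ≡ 2 − 3 = -1 (mod 5).
    Reduce coefficients mod 5: 4·t ≡ 4 (mod 5).
    The inverse of 4 mod 5 is 4 (since 4·4 = 16 = 3·5 + 1), so t ≡ 4·4 = 16 ≡ 1 (mod 5).
    Then x = 3 + 4·1 = 7, valid modulo lcm(4, 5) = 20: x ≡ 7 (mod 20).
  Combine with x ≡ 7 (mod 13); new modulus lcm = 260.
    Write x = 7 + 20·t and substitute into x ≡ 7 (mod 13): 20·t ≡ 7 − 7 = 0 (mod 13).
    Reduce coefficients mod 13: 7·t ≡ 0 (mod 13).
    The inverse of 7 mod 13 is 2 (since 7·2 = 14 = 1·13 + 1), so t ≡ 2·0 = 0 ≡ 0 (mod 13).
    Then x = 7 + 20·0 = 7, valid modulo lcm(20, 13) = 260: x ≡ 7 (mod 260).
  Combine with x ≡ 16 (mod 17); new modulus lcm = 4420.
    Write x = 7 + 260·t and substitute into x ≡ 16 (mod 17): 260·t ≡ 16 − 7 = 9 (mod 17).
    Reduce coefficients mod 17: 5·t ≡ 9 (mod 17).
    The inverse of 5 mod 17 is 7 (since 5·7 = 35 = 2·17 + 1), so t ≡ 7·9 = 63 ≡ 12 (mod 17).
    Then x = 7 + 260·12 = 3127, valid modulo lcm(260, 17) = 4420: x ≡ 3127 (mod 4420).
Verify against each original: 3127 mod 4 = 3, 3127 mod 5 = 2, 3127 mod 13 = 7, 3127 mod 17 = 16.

x ≡ 3127 (mod 4420).


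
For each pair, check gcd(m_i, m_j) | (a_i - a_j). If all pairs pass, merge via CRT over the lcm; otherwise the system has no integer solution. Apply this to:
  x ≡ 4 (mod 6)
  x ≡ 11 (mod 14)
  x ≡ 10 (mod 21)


Moduli 6, 14, 21 are not pairwise coprime, so CRT works modulo lcm(m_i) when all pairwise compatibility conditions hold.
Pairwise compatibility: gcd(m_i, m_j) must divide a_i - a_j for every pair.
Merge one congruence at a time:
  Start: x ≡ 4 (mod 6).
  Combine with x ≡ 11 (mod 14): gcd(6, 14) = 2, and 11 - 4 = 7 is NOT divisible by 2.
    ⇒ system is inconsistent (no integer solution).

No solution (the system is inconsistent).


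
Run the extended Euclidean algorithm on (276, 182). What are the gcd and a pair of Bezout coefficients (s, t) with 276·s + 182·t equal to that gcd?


Euclidean algorithm on (276, 182) — divide until remainder is 0:
  276 = 1 · 182 + 94
  182 = 1 · 94 + 88
  94 = 1 · 88 + 6
  88 = 14 · 6 + 4
  6 = 1 · 4 + 2
  4 = 2 · 2 + 0
gcd(276, 182) = 2.
Track Bezout coefficients alongside the remainders: start with r₀ = 276 = a·1 + b·0 (s = 1, t = 0) and r₁ = 182 = a·0 + b·1 (s = 0, t = 1); each new remainder r_{k+1} = r_{k-1} − q_k·r_k inherits s_{k+1} = s_{k-1} − q_k·s_k, t_{k+1} = t_{k-1} − q_k·t_k, so r_k = a·s_k + b·t_k at every step:
  q = 1: r = 94, s = 1 − 1·0 = 1, t = 0 − 1·1 = -1  (check: 276·1 + 182·(-1) = 94)
  q = 1: r = 88, s = 0 − 1·1 = -1, t = 1 − 1·(-1) = 2  (check: 276·(-1) + 182·2 = 88)
  q = 1: r = 6, s = 1 − 1·(-1) = 2, t = -1 − 1·2 = -3  (check: 276·2 + 182·(-3) = 6)
  q = 14: r = 4, s = -1 − 14·2 = -29, t = 2 − 14·(-3) = 44  (check: 276·(-29) + 182·44 = 4)
  q = 1: r = 2, s = 2 − 1·(-29) = 31, t = -3 − 1·44 = -47  (check: 276·31 + 182·(-47) = 2)
The row with r = 2 (the gcd) gives the Bezout coefficients s = 31, t = -47.
Result: 276 · (31) + 182 · (-47) = 2.

gcd(276, 182) = 2; s = 31, t = -47 (check: 276·31 + 182·(-47) = 2).


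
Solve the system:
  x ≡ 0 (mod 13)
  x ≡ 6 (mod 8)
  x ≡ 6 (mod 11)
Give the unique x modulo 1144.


Moduli 13, 8, 11 are pairwise coprime; by CRT there is a unique solution modulo M = 13 · 8 · 11 = 1144.
Solve pairwise, accumulating the modulus:
  Start with x ≡ 0 (mod 13).
  Combine with x ≡ 6 (mod 8): since gcd(13, 8) = 1, we get a unique residue mod 104.
    Write x = 0 + 13·t and substitute into x ≡ 6 (mod 8): 13·t ≡ 6 − 0 = 6 (mod 8).
    Reduce coefficients mod 8: 5·t ≡ 6 (mod 8).
    The inverse of 5 mod 8 is 5 (since 5·5 = 25 = 3·8 + 1), so t ≡ 5·6 = 30 ≡ 6 (mod 8).
    Then x = 0 + 13·6 = 78, valid modulo lcm(13, 8) = 104: x ≡ 78 (mod 104).
  Combine with x ≡ 6 (mod 11): since gcd(104, 11) = 1, we get a unique residue mod 1144.
    Write x = 78 + 104·t and substitute into x ≡ 6 (mod 11): 104·t ≡ 6 − 78 = -72 (mod 11).
    Reduce coefficients mod 11: 5·t ≡ 5 (mod 11).
    The inverse of 5 mod 11 is 9 (since 5·9 = 45 = 4·11 + 1), so t ≡ 9·5 = 45 ≡ 1 (mod 11).
    Then x = 78 + 104·1 = 182, valid modulo lcm(104, 11) = 1144: x ≡ 182 (mod 1144).
Verify: 182 mod 13 = 0 ✓, 182 mod 8 = 6 ✓, 182 mod 11 = 6 ✓.

x ≡ 182 (mod 1144).


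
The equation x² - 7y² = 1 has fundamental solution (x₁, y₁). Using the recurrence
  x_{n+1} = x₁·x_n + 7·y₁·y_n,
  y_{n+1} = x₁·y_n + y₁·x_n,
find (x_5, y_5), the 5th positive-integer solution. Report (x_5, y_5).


Step 1: Find the fundamental solution (x₁, y₁) of x² - 7y² = 1.
  Expand √7 as a continued fraction. a₀ = ⌊√7⌋ = 2; iterate m_{k+1} = d_k·a_k − m_k, d_{k+1} = (7 − m_{k+1}²)/d_k, a_{k+1} = ⌊(a₀ + m_{k+1})/d_{k+1}⌋ (starting m₀ = 0, d₀ = 1), with convergents p_k = a_k·p_{k-1} + p_{k-2}, q_k = a_k·q_{k-1} + q_{k-2} (p₋₁ = 1, q₋₁ = 0):
  k = 0: a₀ = 2; p₀/q₀ = 2/1; p₀² − 7·q₀² = 4 − 7 = -3.
  k = 1: m = 2, d = 3, a = ⌊(2 + 2)/3⌋ = 1; p/q = (1·2 + 1)/(1·1 + 0) = 3/1; p² − 7·q² = 9 − 7 = 2.
  k = 2: m = 1, d = 2, a = ⌊(2 + 1)/2⌋ = 1; p/q = (1·3 + 2)/(1·1 + 1) = 5/2; p² − 7·q² = 25 − 28 = -3.
  k = 3: m = 1, d = 3, a = ⌊(2 + 1)/3⌋ = 1; p/q = (1·5 + 3)/(1·2 + 1) = 8/3; p² − 7·q² = 64 − 63 = 1.
  The first convergent with p² − 7·q² = 1 gives the fundamental solution (x₁, y₁) = (8, 3).
Step 2: Apply the recurrence (x_{n+1}, y_{n+1}) = (x₁x_n + 7y₁y_n, x₁y_n + y₁x_n) repeatedly.
  From (x_1, y_1) = (8, 3): x_2 = 8·8 + 7·3·3 = 127; y_2 = 8·3 + 3·8 = 48.
  From (x_2, y_2) = (127, 48): x_3 = 8·127 + 7·3·48 = 2024; y_3 = 8·48 + 3·127 = 765.
  From (x_3, y_3) = (2024, 765): x_4 = 8·2024 + 7·3·765 = 32257; y_4 = 8·765 + 3·2024 = 12192.
  From (x_4, y_4) = (32257, 12192): x_5 = 8·32257 + 7·3·12192 = 514088; y_5 = 8·12192 + 3·32257 = 194307.
Step 3: Verify x_5² - 7·y_5² = 264286471744 - 264286471743 = 1 (should be 1). ✓

(x_1, y_1) = (8, 3); (x_5, y_5) = (514088, 194307).
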